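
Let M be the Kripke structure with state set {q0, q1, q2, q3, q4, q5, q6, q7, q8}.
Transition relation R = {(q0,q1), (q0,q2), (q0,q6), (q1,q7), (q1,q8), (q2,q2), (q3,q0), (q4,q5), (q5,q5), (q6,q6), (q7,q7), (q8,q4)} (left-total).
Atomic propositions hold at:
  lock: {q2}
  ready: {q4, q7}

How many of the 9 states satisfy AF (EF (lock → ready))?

8

Sat(lock → ready) = {q0, q1, q3, q4, q5, q6, q7, q8}
EF (lock → ready): least fixpoint, start Z0 = {q0, q1, q3, q4, q5, q6, q7, q8}, add states with some successor in Z. Already a fixed point.
Sat(EF (lock → ready)) = {q0, q1, q3, q4, q5, q6, q7, q8}
AF (EF (lock → ready)): least fixpoint, start Z0 = {q0, q1, q3, q4, q5, q6, q7, q8}, add states with every successor in Z. Already a fixed point.
Sat(AF (EF (lock → ready))) = {q0, q1, q3, q4, q5, q6, q7, q8}
|Sat(AF (EF (lock → ready)))| = |{q0, q1, q3, q4, q5, q6, q7, q8}| = 8.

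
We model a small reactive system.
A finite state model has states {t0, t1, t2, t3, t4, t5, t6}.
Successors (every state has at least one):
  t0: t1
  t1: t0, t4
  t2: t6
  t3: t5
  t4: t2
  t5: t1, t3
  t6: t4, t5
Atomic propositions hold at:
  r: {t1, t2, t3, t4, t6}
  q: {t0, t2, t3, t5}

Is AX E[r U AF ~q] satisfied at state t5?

Sat(~q) = {t1, t4, t6}
AF ~q: least fixpoint, start Z0 = {t1, t4, t6}, add states with every successor in Z. Z1 = {t0, t1, t2, t4, t6}; fixed.
Sat(AF ~q) = {t0, t1, t2, t4, t6}
E[r U AF ~q]: least fixpoint, start Z0 = Sat(AF ~q) = {t0, t1, t2, t4, t6}, add states in Sat(r) with some successor in Z. Already a fixed point.
Sat(E[r U AF ~q]) = {t0, t1, t2, t4, t6}
Sat(AX E[r U AF ~q]) = {s : every successor in {t0, t1, t2, t4, t6}} = {t0, t1, t2, t4}
t5 ∉ Sat(AX E[r U AF ~q]) = {t0, t1, t2, t4}, so the formula does not hold at t5.

No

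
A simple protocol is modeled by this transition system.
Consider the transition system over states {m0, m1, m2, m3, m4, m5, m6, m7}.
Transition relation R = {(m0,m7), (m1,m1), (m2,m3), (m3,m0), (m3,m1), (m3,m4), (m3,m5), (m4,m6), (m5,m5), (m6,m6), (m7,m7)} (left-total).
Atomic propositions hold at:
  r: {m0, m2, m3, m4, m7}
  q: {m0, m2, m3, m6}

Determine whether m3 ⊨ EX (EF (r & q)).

Yes

Sat(r & q) = {m0, m2, m3}
EF (r & q): least fixpoint, start Z0 = {m0, m2, m3}, add states with some successor in Z. Already a fixed point.
Sat(EF (r & q)) = {m0, m2, m3}
Sat(EX (EF (r & q))) = {s : some successor in {m0, m2, m3}} = {m2, m3}
m3 ∈ Sat(EX (EF (r & q))) = {m2, m3}, so the formula holds at m3.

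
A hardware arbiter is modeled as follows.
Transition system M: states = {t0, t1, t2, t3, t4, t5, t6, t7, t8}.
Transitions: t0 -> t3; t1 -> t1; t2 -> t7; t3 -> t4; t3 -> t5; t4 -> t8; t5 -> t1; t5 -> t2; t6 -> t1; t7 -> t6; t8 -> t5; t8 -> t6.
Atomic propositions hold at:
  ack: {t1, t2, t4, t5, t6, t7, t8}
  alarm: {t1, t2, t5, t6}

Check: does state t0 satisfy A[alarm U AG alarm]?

AG alarm: greatest fixpoint, start Z0 = {t1, t2, t5, t6}, keep only states in Sat with every successor in Z. Z1 = {t1, t5, t6}; Z2 = {t1, t6}; fixed.
Sat(AG alarm) = {t1, t6}
A[alarm U AG alarm]: least fixpoint, start Z0 = Sat(AG alarm) = {t1, t6}, add states in Sat(alarm) with every successor in Z. Already a fixed point.
Sat(A[alarm U AG alarm]) = {t1, t6}
t0 ∉ Sat(A[alarm U AG alarm]) = {t1, t6}, so the formula does not hold at t0.

No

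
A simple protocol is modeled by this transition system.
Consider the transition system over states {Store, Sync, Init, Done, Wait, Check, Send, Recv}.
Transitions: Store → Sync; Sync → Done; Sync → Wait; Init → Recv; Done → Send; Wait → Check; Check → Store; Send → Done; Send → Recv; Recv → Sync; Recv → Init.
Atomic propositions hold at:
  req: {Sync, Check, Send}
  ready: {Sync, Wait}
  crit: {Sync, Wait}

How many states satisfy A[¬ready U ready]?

Sat(¬ready) = {Store, Init, Done, Check, Send, Recv}
A[¬ready U ready]: least fixpoint, start Z0 = Sat(ready) = {Sync, Wait}, add states in Sat(¬ready) with every successor in Z. Z1 = {Store, Sync, Wait}; Z2 = {Store, Sync, Wait, Check}; fixed.
Sat(A[¬ready U ready]) = {Store, Sync, Wait, Check}
|Sat(A[¬ready U ready])| = |{Store, Sync, Wait, Check}| = 4.

4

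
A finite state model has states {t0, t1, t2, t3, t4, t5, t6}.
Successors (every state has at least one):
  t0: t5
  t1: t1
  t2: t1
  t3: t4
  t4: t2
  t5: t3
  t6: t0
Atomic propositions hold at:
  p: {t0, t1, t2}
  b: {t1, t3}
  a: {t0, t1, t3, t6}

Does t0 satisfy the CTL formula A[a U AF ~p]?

Yes

Sat(~p) = {t3, t4, t5, t6}
AF ~p: least fixpoint, start Z0 = {t3, t4, t5, t6}, add states with every successor in Z. Z1 = {t0, t3, t4, t5, t6}; fixed.
Sat(AF ~p) = {t0, t3, t4, t5, t6}
A[a U AF ~p]: least fixpoint, start Z0 = Sat(AF ~p) = {t0, t3, t4, t5, t6}, add states in Sat(a) with every successor in Z. Already a fixed point.
Sat(A[a U AF ~p]) = {t0, t3, t4, t5, t6}
t0 ∈ Sat(A[a U AF ~p]) = {t0, t3, t4, t5, t6}, so the formula holds at t0.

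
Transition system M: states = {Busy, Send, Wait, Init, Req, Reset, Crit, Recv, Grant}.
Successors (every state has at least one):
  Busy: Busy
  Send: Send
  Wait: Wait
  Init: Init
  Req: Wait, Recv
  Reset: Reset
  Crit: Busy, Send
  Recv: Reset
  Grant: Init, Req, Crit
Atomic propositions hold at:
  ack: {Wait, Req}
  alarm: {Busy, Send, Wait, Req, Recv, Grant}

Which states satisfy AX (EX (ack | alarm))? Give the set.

Sat(ack | alarm) = {Busy, Send, Wait, Req, Recv, Grant}
Sat(EX (ack | alarm)) = {s : some successor in {Busy, Send, Wait, Req, Recv, Grant}} = {Busy, Send, Wait, Req, Crit, Grant}
Sat(AX (EX (ack | alarm))) = {s : every successor in {Busy, Send, Wait, Req, Crit, Grant}} = {Busy, Send, Wait, Crit}

{Busy, Send, Wait, Crit}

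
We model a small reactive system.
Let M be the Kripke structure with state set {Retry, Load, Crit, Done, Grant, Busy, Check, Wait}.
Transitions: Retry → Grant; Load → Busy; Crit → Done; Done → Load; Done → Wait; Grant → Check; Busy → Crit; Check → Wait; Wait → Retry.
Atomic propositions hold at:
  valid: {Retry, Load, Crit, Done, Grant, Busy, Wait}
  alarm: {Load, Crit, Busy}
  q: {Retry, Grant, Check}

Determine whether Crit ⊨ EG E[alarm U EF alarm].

EF alarm: least fixpoint, start Z0 = {Load, Crit, Busy}, add states with some successor in Z. Z1 = {Load, Crit, Done, Busy}; fixed.
Sat(EF alarm) = {Load, Crit, Done, Busy}
E[alarm U EF alarm]: least fixpoint, start Z0 = Sat(EF alarm) = {Load, Crit, Done, Busy}, add states in Sat(alarm) with some successor in Z. Already a fixed point.
Sat(E[alarm U EF alarm]) = {Load, Crit, Done, Busy}
EG E[alarm U EF alarm]: greatest fixpoint, start Z0 = {Load, Crit, Done, Busy}, keep only states in Sat with some successor in Z. Already a fixed point.
Sat(EG E[alarm U EF alarm]) = {Load, Crit, Done, Busy}
Crit ∈ Sat(EG E[alarm U EF alarm]) = {Load, Crit, Done, Busy}, so the formula holds at Crit.

Yes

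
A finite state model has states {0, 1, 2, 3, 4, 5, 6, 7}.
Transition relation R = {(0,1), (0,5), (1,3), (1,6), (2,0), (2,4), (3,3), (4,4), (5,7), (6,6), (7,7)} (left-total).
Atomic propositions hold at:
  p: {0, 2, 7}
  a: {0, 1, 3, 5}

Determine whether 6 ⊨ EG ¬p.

Sat(¬p) = {1, 3, 4, 5, 6}
EG ¬p: greatest fixpoint, start Z0 = {1, 3, 4, 5, 6}, keep only states in Sat with some successor in Z. Z1 = {1, 3, 4, 6}; fixed.
Sat(EG ¬p) = {1, 3, 4, 6}
6 ∈ Sat(EG ¬p) = {1, 3, 4, 6}, so the formula holds at 6.

Yes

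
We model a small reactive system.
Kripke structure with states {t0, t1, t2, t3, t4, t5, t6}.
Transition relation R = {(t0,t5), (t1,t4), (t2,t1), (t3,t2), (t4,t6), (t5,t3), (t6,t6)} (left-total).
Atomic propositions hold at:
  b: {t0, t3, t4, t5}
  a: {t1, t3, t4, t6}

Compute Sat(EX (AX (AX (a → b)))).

Sat(a → b) = {t0, t2, t3, t4, t5}
Sat(AX (a → b)) = {s : every successor in {t0, t2, t3, t4, t5}} = {t0, t1, t3, t5}
Sat(AX (AX (a → b))) = {s : every successor in {t0, t1, t3, t5}} = {t0, t2, t5}
Sat(EX (AX (AX (a → b)))) = {s : some successor in {t0, t2, t5}} = {t0, t3}

{t0, t3}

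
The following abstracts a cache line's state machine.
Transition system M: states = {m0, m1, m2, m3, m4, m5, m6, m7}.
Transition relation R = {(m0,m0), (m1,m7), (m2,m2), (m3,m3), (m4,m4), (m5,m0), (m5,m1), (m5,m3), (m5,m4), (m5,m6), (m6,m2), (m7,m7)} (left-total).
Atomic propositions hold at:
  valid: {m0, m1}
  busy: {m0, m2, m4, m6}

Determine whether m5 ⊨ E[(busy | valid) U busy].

Sat(busy | valid) = {m0, m1, m2, m4, m6}
E[(busy | valid) U busy]: least fixpoint, start Z0 = Sat(busy) = {m0, m2, m4, m6}, add states in Sat(busy | valid) with some successor in Z. Already a fixed point.
Sat(E[(busy | valid) U busy]) = {m0, m2, m4, m6}
m5 ∉ Sat(E[(busy | valid) U busy]) = {m0, m2, m4, m6}, so the formula does not hold at m5.

No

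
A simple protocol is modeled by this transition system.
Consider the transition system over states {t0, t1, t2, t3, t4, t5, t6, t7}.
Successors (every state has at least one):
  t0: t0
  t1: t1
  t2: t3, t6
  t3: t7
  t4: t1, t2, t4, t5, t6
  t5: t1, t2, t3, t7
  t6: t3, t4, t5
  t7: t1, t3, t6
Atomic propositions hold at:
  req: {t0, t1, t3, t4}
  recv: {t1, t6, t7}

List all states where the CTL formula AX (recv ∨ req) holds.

Sat(recv ∨ req) = {t0, t1, t3, t4, t6, t7}
Sat(AX (recv ∨ req)) = {s : every successor in {t0, t1, t3, t4, t6, t7}} = {t0, t1, t2, t3, t7}

{t0, t1, t2, t3, t7}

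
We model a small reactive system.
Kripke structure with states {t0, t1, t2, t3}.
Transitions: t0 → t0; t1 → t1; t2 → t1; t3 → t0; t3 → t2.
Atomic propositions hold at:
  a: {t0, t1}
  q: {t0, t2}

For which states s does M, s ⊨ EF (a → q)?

Sat(a → q) = {t0, t2, t3}
EF (a → q): least fixpoint, start Z0 = {t0, t2, t3}, add states with some successor in Z. Already a fixed point.
Sat(EF (a → q)) = {t0, t2, t3}

{t0, t2, t3}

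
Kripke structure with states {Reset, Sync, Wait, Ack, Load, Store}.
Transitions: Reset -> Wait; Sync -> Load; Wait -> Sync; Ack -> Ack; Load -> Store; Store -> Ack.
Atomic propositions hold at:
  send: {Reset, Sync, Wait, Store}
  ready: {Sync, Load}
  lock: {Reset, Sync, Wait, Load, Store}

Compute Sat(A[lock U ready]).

{Reset, Sync, Wait, Load}

A[lock U ready]: least fixpoint, start Z0 = Sat(ready) = {Sync, Load}, add states in Sat(lock) with every successor in Z. Z1 = {Sync, Wait, Load}; Z2 = {Reset, Sync, Wait, Load}; fixed.
Sat(A[lock U ready]) = {Reset, Sync, Wait, Load}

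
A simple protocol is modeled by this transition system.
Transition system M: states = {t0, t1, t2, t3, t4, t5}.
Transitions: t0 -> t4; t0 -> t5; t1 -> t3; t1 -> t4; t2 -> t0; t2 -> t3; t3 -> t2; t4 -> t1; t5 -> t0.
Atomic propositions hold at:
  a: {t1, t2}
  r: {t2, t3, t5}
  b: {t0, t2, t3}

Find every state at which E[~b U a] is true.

Sat(~b) = {t1, t4, t5}
E[~b U a]: least fixpoint, start Z0 = Sat(a) = {t1, t2}, add states in Sat(~b) with some successor in Z. Z1 = {t1, t2, t4}; fixed.
Sat(E[~b U a]) = {t1, t2, t4}

{t1, t2, t4}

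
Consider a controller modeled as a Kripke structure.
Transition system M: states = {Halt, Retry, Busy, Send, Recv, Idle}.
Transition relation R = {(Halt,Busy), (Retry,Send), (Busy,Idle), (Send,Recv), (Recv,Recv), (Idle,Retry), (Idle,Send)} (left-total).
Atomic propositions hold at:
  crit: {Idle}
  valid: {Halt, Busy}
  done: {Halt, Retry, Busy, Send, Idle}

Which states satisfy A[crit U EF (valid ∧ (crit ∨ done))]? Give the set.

Sat(crit ∨ done) = {Halt, Retry, Busy, Send, Idle}
Sat(valid ∧ (crit ∨ done)) = {Halt, Busy}
EF (valid ∧ (crit ∨ done)): least fixpoint, start Z0 = {Halt, Busy}, add states with some successor in Z. Already a fixed point.
Sat(EF (valid ∧ (crit ∨ done))) = {Halt, Busy}
A[crit U EF (valid ∧ (crit ∨ done))]: least fixpoint, start Z0 = Sat(EF (valid ∧ (crit ∨ done))) = {Halt, Busy}, add states in Sat(crit) with every successor in Z. Already a fixed point.
Sat(A[crit U EF (valid ∧ (crit ∨ done))]) = {Halt, Busy}

{Halt, Busy}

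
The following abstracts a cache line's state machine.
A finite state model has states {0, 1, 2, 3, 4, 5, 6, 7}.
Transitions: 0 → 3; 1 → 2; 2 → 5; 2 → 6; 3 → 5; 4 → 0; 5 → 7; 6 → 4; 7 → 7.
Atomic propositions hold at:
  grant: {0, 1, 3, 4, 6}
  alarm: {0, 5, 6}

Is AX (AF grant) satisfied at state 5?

AF grant: least fixpoint, start Z0 = {0, 1, 3, 4, 6}, add states with every successor in Z. Already a fixed point.
Sat(AF grant) = {0, 1, 3, 4, 6}
Sat(AX (AF grant)) = {s : every successor in {0, 1, 3, 4, 6}} = {0, 4, 6}
5 ∉ Sat(AX (AF grant)) = {0, 4, 6}, so the formula does not hold at 5.

No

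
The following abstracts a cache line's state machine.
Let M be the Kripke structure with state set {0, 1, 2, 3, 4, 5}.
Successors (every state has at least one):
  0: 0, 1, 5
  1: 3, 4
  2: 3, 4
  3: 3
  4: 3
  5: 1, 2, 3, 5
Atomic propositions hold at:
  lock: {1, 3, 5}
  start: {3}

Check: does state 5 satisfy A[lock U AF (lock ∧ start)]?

No

Sat(lock ∧ start) = {3}
AF (lock ∧ start): least fixpoint, start Z0 = {3}, add states with every successor in Z. Z1 = {3, 4}; Z2 = {1, 2, 3, 4}; fixed.
Sat(AF (lock ∧ start)) = {1, 2, 3, 4}
A[lock U AF (lock ∧ start)]: least fixpoint, start Z0 = Sat(AF (lock ∧ start)) = {1, 2, 3, 4}, add states in Sat(lock) with every successor in Z. Already a fixed point.
Sat(A[lock U AF (lock ∧ start)]) = {1, 2, 3, 4}
5 ∉ Sat(A[lock U AF (lock ∧ start)]) = {1, 2, 3, 4}, so the formula does not hold at 5.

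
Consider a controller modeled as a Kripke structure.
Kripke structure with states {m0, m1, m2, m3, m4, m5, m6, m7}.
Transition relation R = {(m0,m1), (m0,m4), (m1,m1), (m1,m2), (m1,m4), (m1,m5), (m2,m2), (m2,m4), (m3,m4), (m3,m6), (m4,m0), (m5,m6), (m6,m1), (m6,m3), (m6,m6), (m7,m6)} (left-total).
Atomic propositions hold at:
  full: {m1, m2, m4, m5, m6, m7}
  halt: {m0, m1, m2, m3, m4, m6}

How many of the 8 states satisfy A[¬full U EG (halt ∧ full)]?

3

Sat(¬full) = {m0, m3}
Sat(halt ∧ full) = {m1, m2, m4, m6}
EG (halt ∧ full): greatest fixpoint, start Z0 = {m1, m2, m4, m6}, keep only states in Sat with some successor in Z. Z1 = {m1, m2, m6}; fixed.
Sat(EG (halt ∧ full)) = {m1, m2, m6}
A[¬full U EG (halt ∧ full)]: least fixpoint, start Z0 = Sat(EG (halt ∧ full)) = {m1, m2, m6}, add states in Sat(¬full) with every successor in Z. Already a fixed point.
Sat(A[¬full U EG (halt ∧ full)]) = {m1, m2, m6}
|Sat(A[¬full U EG (halt ∧ full)])| = |{m1, m2, m6}| = 3.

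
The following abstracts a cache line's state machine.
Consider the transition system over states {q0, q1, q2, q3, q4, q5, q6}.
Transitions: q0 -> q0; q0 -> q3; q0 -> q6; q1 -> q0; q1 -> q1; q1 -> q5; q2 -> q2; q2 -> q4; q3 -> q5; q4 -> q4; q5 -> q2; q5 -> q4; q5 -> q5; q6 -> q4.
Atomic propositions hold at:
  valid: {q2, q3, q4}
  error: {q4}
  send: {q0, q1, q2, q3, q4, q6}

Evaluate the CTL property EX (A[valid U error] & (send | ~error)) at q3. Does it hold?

A[valid U error]: least fixpoint, start Z0 = Sat(error) = {q4}, add states in Sat(valid) with every successor in Z. Already a fixed point.
Sat(A[valid U error]) = {q4}
Sat(~error) = {q0, q1, q2, q3, q5, q6}
Sat(send | ~error) = {q0, q1, q2, q3, q4, q5, q6}
Sat(A[valid U error] & (send | ~error)) = {q4}
Sat(EX (A[valid U error] & (send | ~error))) = {s : some successor in {q4}} = {q2, q4, q5, q6}
q3 ∉ Sat(EX (A[valid U error] & (send | ~error))) = {q2, q4, q5, q6}, so the formula does not hold at q3.

No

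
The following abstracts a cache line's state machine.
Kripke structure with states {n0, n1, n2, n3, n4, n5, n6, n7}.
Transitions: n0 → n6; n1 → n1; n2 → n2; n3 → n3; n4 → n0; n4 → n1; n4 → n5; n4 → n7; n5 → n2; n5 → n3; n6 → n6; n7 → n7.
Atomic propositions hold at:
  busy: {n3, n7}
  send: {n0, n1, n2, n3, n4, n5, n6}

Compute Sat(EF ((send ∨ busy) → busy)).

Sat(send ∨ busy) = {n0, n1, n2, n3, n4, n5, n6, n7}
Sat((send ∨ busy) → busy) = {n3, n7}
EF ((send ∨ busy) → busy): least fixpoint, start Z0 = {n3, n7}, add states with some successor in Z. Z1 = {n3, n4, n5, n7}; fixed.
Sat(EF ((send ∨ busy) → busy)) = {n3, n4, n5, n7}

{n3, n4, n5, n7}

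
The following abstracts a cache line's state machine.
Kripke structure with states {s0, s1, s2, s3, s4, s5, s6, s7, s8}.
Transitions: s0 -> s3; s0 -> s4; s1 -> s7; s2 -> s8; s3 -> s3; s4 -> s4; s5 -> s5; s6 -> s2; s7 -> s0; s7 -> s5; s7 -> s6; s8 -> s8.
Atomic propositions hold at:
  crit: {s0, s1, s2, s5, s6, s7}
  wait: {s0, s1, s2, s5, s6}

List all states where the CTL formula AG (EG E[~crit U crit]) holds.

{s5}

Sat(~crit) = {s3, s4, s8}
E[~crit U crit]: least fixpoint, start Z0 = Sat(crit) = {s0, s1, s2, s5, s6, s7}, add states in Sat(~crit) with some successor in Z. Already a fixed point.
Sat(E[~crit U crit]) = {s0, s1, s2, s5, s6, s7}
EG E[~crit U crit]: greatest fixpoint, start Z0 = {s0, s1, s2, s5, s6, s7}, keep only states in Sat with some successor in Z. Z1 = {s1, s5, s6, s7}; Z2 = {s1, s5, s7}; fixed.
Sat(EG E[~crit U crit]) = {s1, s5, s7}
AG (EG E[~crit U crit]): greatest fixpoint, start Z0 = {s1, s5, s7}, keep only states in Sat with every successor in Z. Z1 = {s1, s5}; Z2 = {s5}; fixed.
Sat(AG (EG E[~crit U crit])) = {s5}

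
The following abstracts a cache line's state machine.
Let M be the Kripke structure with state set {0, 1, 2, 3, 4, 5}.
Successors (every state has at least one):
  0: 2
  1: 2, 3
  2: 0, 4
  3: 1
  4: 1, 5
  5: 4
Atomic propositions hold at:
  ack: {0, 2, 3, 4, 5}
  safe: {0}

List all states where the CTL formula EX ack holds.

{0, 1, 2, 4, 5}

Sat(EX ack) = {s : some successor in {0, 2, 3, 4, 5}} = {0, 1, 2, 4, 5}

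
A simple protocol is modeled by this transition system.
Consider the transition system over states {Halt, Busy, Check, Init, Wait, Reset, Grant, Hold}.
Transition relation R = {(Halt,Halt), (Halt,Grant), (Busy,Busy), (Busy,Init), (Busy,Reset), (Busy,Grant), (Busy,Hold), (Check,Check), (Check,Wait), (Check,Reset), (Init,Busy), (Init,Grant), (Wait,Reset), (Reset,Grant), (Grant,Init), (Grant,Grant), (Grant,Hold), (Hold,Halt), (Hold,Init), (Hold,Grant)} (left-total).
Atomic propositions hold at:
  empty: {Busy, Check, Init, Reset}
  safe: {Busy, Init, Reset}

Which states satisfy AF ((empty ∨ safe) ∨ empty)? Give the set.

Sat(empty ∨ safe) = {Busy, Check, Init, Reset}
Sat((empty ∨ safe) ∨ empty) = {Busy, Check, Init, Reset}
AF ((empty ∨ safe) ∨ empty): least fixpoint, start Z0 = {Busy, Check, Init, Reset}, add states with every successor in Z. Z1 = {Busy, Check, Init, Wait, Reset}; fixed.
Sat(AF ((empty ∨ safe) ∨ empty)) = {Busy, Check, Init, Wait, Reset}

{Busy, Check, Init, Wait, Reset}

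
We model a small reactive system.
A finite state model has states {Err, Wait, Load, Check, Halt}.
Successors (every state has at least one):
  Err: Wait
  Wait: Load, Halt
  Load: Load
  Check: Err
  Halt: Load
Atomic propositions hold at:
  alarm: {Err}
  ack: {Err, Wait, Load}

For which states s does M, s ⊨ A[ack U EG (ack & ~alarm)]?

Sat(~alarm) = {Wait, Load, Check, Halt}
Sat(ack & ~alarm) = {Wait, Load}
EG (ack & ~alarm): greatest fixpoint, start Z0 = {Wait, Load}, keep only states in Sat with some successor in Z. Already a fixed point.
Sat(EG (ack & ~alarm)) = {Wait, Load}
A[ack U EG (ack & ~alarm)]: least fixpoint, start Z0 = Sat(EG (ack & ~alarm)) = {Wait, Load}, add states in Sat(ack) with every successor in Z. Z1 = {Err, Wait, Load}; fixed.
Sat(A[ack U EG (ack & ~alarm)]) = {Err, Wait, Load}

{Err, Wait, Load}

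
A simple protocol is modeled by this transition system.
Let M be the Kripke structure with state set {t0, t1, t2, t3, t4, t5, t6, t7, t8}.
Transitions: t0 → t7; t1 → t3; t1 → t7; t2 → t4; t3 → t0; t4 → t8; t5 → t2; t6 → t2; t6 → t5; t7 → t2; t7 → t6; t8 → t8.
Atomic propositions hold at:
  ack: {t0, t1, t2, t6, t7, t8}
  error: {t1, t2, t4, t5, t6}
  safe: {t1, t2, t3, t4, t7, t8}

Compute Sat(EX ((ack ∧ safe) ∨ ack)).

{t0, t1, t3, t4, t5, t6, t7, t8}

Sat(ack ∧ safe) = {t1, t2, t7, t8}
Sat((ack ∧ safe) ∨ ack) = {t0, t1, t2, t6, t7, t8}
Sat(EX ((ack ∧ safe) ∨ ack)) = {s : some successor in {t0, t1, t2, t6, t7, t8}} = {t0, t1, t3, t4, t5, t6, t7, t8}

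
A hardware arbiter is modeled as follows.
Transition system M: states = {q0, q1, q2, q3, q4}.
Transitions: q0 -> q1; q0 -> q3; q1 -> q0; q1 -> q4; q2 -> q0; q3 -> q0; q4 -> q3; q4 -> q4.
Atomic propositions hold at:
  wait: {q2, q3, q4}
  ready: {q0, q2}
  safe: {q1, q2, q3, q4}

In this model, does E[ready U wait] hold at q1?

No

E[ready U wait]: least fixpoint, start Z0 = Sat(wait) = {q2, q3, q4}, add states in Sat(ready) with some successor in Z. Z1 = {q0, q2, q3, q4}; fixed.
Sat(E[ready U wait]) = {q0, q2, q3, q4}
q1 ∉ Sat(E[ready U wait]) = {q0, q2, q3, q4}, so the formula does not hold at q1.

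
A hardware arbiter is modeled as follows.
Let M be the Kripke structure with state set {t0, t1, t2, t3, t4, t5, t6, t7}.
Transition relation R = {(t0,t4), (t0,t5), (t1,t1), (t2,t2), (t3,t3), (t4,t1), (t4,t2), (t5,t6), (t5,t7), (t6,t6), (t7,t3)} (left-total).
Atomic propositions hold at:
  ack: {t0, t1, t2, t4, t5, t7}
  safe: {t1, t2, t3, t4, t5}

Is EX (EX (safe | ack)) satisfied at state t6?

Sat(safe | ack) = {t0, t1, t2, t3, t4, t5, t7}
Sat(EX (safe | ack)) = {s : some successor in {t0, t1, t2, t3, t4, t5, t7}} = {t0, t1, t2, t3, t4, t5, t7}
Sat(EX (EX (safe | ack))) = {s : some successor in {t0, t1, t2, t3, t4, t5, t7}} = {t0, t1, t2, t3, t4, t5, t7}
t6 ∉ Sat(EX (EX (safe | ack))) = {t0, t1, t2, t3, t4, t5, t7}, so the formula does not hold at t6.

No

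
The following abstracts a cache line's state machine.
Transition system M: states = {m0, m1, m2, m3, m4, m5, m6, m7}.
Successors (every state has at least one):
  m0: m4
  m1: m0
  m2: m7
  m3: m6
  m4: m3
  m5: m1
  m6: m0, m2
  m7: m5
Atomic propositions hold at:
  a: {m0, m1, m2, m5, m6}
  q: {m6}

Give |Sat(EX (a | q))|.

Sat(a | q) = {m0, m1, m2, m5, m6}
Sat(EX (a | q)) = {s : some successor in {m0, m1, m2, m5, m6}} = {m1, m3, m5, m6, m7}
|Sat(EX (a | q))| = |{m1, m3, m5, m6, m7}| = 5.

5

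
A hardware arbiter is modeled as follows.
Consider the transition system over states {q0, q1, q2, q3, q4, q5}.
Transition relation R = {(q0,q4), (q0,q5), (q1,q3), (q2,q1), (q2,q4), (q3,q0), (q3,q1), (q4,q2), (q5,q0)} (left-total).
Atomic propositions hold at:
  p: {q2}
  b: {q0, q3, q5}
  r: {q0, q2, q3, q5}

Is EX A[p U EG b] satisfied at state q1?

Yes

EG b: greatest fixpoint, start Z0 = {q0, q3, q5}, keep only states in Sat with some successor in Z. Already a fixed point.
Sat(EG b) = {q0, q3, q5}
A[p U EG b]: least fixpoint, start Z0 = Sat(EG b) = {q0, q3, q5}, add states in Sat(p) with every successor in Z. Already a fixed point.
Sat(A[p U EG b]) = {q0, q3, q5}
Sat(EX A[p U EG b]) = {s : some successor in {q0, q3, q5}} = {q0, q1, q3, q5}
q1 ∈ Sat(EX A[p U EG b]) = {q0, q1, q3, q5}, so the formula holds at q1.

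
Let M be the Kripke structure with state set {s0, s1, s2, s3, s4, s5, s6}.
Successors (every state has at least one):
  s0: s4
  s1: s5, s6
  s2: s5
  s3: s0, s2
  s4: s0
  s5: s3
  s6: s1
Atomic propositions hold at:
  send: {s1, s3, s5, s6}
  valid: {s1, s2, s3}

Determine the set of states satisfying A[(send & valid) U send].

{s1, s3, s5, s6}

Sat(send & valid) = {s1, s3}
A[(send & valid) U send]: least fixpoint, start Z0 = Sat(send) = {s1, s3, s5, s6}, add states in Sat(send & valid) with every successor in Z. Already a fixed point.
Sat(A[(send & valid) U send]) = {s1, s3, s5, s6}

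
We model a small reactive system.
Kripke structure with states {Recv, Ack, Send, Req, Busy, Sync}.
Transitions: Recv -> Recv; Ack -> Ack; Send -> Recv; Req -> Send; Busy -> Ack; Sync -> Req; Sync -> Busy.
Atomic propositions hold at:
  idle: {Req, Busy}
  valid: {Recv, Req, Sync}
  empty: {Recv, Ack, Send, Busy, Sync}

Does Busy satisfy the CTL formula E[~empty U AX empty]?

Sat(~empty) = {Req}
Sat(AX empty) = {s : every successor in {Recv, Ack, Send, Busy, Sync}} = {Recv, Ack, Send, Req, Busy}
E[~empty U AX empty]: least fixpoint, start Z0 = Sat(AX empty) = {Recv, Ack, Send, Req, Busy}, add states in Sat(~empty) with some successor in Z. Already a fixed point.
Sat(E[~empty U AX empty]) = {Recv, Ack, Send, Req, Busy}
Busy ∈ Sat(E[~empty U AX empty]) = {Recv, Ack, Send, Req, Busy}, so the formula holds at Busy.

Yes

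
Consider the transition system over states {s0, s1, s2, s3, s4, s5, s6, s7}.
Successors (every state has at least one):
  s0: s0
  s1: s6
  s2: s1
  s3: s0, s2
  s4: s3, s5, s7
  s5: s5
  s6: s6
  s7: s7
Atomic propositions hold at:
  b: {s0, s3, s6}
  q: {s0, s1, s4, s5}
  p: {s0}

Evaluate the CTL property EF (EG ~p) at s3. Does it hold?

Sat(~p) = {s1, s2, s3, s4, s5, s6, s7}
EG ~p: greatest fixpoint, start Z0 = {s1, s2, s3, s4, s5, s6, s7}, keep only states in Sat with some successor in Z. Already a fixed point.
Sat(EG ~p) = {s1, s2, s3, s4, s5, s6, s7}
EF (EG ~p): least fixpoint, start Z0 = {s1, s2, s3, s4, s5, s6, s7}, add states with some successor in Z. Already a fixed point.
Sat(EF (EG ~p)) = {s1, s2, s3, s4, s5, s6, s7}
s3 ∈ Sat(EF (EG ~p)) = {s1, s2, s3, s4, s5, s6, s7}, so the formula holds at s3.

Yes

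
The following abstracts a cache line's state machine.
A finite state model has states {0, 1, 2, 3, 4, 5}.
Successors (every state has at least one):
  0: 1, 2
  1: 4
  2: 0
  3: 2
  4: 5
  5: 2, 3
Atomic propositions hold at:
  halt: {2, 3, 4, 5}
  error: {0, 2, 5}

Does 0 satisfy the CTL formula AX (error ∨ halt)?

Sat(error ∨ halt) = {0, 2, 3, 4, 5}
Sat(AX (error ∨ halt)) = {s : every successor in {0, 2, 3, 4, 5}} = {1, 2, 3, 4, 5}
0 ∉ Sat(AX (error ∨ halt)) = {1, 2, 3, 4, 5}, so the formula does not hold at 0.

No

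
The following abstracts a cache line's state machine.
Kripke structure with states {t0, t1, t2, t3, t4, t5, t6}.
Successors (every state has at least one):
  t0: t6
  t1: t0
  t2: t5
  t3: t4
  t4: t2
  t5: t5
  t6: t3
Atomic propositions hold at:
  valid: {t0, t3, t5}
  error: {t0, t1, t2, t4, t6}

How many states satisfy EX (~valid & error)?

Sat(~valid) = {t1, t2, t4, t6}
Sat(~valid & error) = {t1, t2, t4, t6}
Sat(EX (~valid & error)) = {s : some successor in {t1, t2, t4, t6}} = {t0, t3, t4}
|Sat(EX (~valid & error))| = |{t0, t3, t4}| = 3.

3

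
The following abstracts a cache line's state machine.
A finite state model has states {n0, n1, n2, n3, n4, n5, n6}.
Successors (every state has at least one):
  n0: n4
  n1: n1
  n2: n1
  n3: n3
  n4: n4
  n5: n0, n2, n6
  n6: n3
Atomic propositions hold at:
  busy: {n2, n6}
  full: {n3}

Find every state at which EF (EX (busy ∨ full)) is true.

{n3, n5, n6}

Sat(busy ∨ full) = {n2, n3, n6}
Sat(EX (busy ∨ full)) = {s : some successor in {n2, n3, n6}} = {n3, n5, n6}
EF (EX (busy ∨ full)): least fixpoint, start Z0 = {n3, n5, n6}, add states with some successor in Z. Already a fixed point.
Sat(EF (EX (busy ∨ full))) = {n3, n5, n6}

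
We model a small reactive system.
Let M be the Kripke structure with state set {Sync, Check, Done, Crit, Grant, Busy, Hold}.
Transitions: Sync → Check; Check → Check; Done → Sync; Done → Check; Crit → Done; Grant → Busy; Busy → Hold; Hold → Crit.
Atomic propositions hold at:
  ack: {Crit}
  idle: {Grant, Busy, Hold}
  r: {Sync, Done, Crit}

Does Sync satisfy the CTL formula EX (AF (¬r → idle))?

No

Sat(¬r) = {Check, Grant, Busy, Hold}
Sat(¬r → idle) = {Sync, Done, Crit, Grant, Busy, Hold}
AF (¬r → idle): least fixpoint, start Z0 = {Sync, Done, Crit, Grant, Busy, Hold}, add states with every successor in Z. Already a fixed point.
Sat(AF (¬r → idle)) = {Sync, Done, Crit, Grant, Busy, Hold}
Sat(EX (AF (¬r → idle))) = {s : some successor in {Sync, Done, Crit, Grant, Busy, Hold}} = {Done, Crit, Grant, Busy, Hold}
Sync ∉ Sat(EX (AF (¬r → idle))) = {Done, Crit, Grant, Busy, Hold}, so the formula does not hold at Sync.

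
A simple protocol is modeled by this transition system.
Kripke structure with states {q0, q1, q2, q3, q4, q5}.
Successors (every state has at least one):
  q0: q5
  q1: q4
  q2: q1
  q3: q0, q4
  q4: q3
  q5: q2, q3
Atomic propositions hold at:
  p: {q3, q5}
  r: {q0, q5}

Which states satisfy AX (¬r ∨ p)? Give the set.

{q0, q1, q2, q4, q5}

Sat(¬r) = {q1, q2, q3, q4}
Sat(¬r ∨ p) = {q1, q2, q3, q4, q5}
Sat(AX (¬r ∨ p)) = {s : every successor in {q1, q2, q3, q4, q5}} = {q0, q1, q2, q4, q5}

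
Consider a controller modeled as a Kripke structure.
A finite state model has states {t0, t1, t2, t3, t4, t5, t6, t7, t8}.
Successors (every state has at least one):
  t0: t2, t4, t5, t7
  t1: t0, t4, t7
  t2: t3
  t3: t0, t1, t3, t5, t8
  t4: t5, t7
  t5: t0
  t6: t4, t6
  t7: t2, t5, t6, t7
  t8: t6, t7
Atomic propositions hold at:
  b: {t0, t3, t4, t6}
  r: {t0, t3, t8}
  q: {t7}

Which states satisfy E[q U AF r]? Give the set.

AF r: least fixpoint, start Z0 = {t0, t3, t8}, add states with every successor in Z. Z1 = {t0, t2, t3, t5, t8}; fixed.
Sat(AF r) = {t0, t2, t3, t5, t8}
E[q U AF r]: least fixpoint, start Z0 = Sat(AF r) = {t0, t2, t3, t5, t8}, add states in Sat(q) with some successor in Z. Z1 = {t0, t2, t3, t5, t7, t8}; fixed.
Sat(E[q U AF r]) = {t0, t2, t3, t5, t7, t8}

{t0, t2, t3, t5, t7, t8}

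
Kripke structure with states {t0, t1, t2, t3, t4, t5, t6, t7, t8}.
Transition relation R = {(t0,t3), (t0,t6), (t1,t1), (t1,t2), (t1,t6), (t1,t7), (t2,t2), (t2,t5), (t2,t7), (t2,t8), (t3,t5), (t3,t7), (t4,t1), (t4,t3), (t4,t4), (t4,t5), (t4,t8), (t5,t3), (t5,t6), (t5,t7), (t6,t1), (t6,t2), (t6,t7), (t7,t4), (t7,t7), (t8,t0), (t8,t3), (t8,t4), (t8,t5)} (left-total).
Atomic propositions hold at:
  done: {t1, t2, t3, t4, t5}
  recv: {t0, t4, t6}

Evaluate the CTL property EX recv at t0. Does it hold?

Yes

Sat(EX recv) = {s : some successor in {t0, t4, t6}} = {t0, t1, t4, t5, t7, t8}
t0 ∈ Sat(EX recv) = {t0, t1, t4, t5, t7, t8}, so the formula holds at t0.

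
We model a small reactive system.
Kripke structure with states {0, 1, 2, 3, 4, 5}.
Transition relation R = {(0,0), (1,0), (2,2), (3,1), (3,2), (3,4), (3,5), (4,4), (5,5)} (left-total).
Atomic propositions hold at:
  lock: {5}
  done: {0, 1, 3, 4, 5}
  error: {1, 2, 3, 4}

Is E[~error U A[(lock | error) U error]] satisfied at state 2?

Sat(~error) = {0, 5}
Sat(lock | error) = {1, 2, 3, 4, 5}
A[(lock | error) U error]: least fixpoint, start Z0 = Sat(error) = {1, 2, 3, 4}, add states in Sat(lock | error) with every successor in Z. Already a fixed point.
Sat(A[(lock | error) U error]) = {1, 2, 3, 4}
E[~error U A[(lock | error) U error]]: least fixpoint, start Z0 = Sat(A[(lock | error) U error]) = {1, 2, 3, 4}, add states in Sat(~error) with some successor in Z. Already a fixed point.
Sat(E[~error U A[(lock | error) U error]]) = {1, 2, 3, 4}
2 ∈ Sat(E[~error U A[(lock | error) U error]]) = {1, 2, 3, 4}, so the formula holds at 2.

Yes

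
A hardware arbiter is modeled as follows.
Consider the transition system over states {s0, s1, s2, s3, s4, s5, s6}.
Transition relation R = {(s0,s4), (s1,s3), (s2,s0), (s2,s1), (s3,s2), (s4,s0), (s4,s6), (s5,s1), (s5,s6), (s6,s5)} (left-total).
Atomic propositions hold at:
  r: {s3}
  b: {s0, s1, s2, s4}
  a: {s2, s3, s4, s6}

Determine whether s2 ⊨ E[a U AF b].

Yes

AF b: least fixpoint, start Z0 = {s0, s1, s2, s4}, add states with every successor in Z. Z1 = {s0, s1, s2, s3, s4}; fixed.
Sat(AF b) = {s0, s1, s2, s3, s4}
E[a U AF b]: least fixpoint, start Z0 = Sat(AF b) = {s0, s1, s2, s3, s4}, add states in Sat(a) with some successor in Z. Already a fixed point.
Sat(E[a U AF b]) = {s0, s1, s2, s3, s4}
s2 ∈ Sat(E[a U AF b]) = {s0, s1, s2, s3, s4}, so the formula holds at s2.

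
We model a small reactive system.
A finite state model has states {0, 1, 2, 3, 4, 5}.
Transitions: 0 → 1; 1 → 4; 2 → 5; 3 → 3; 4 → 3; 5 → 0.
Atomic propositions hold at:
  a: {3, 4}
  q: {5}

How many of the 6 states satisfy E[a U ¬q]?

5

Sat(¬q) = {0, 1, 2, 3, 4}
E[a U ¬q]: least fixpoint, start Z0 = Sat(¬q) = {0, 1, 2, 3, 4}, add states in Sat(a) with some successor in Z. Already a fixed point.
Sat(E[a U ¬q]) = {0, 1, 2, 3, 4}
|Sat(E[a U ¬q])| = |{0, 1, 2, 3, 4}| = 5.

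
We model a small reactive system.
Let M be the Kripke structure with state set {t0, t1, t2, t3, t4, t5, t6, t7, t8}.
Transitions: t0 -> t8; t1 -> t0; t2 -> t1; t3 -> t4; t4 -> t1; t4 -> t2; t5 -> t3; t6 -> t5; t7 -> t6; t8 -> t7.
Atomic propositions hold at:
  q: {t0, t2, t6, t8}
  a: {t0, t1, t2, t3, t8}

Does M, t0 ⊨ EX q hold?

Sat(EX q) = {s : some successor in {t0, t2, t6, t8}} = {t0, t1, t4, t7}
t0 ∈ Sat(EX q) = {t0, t1, t4, t7}, so the formula holds at t0.

Yes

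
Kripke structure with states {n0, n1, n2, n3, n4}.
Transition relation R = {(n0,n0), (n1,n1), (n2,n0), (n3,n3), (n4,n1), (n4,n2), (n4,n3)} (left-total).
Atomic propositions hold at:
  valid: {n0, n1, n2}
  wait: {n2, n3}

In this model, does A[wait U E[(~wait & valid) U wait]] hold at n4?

No

Sat(~wait) = {n0, n1, n4}
Sat(~wait & valid) = {n0, n1}
E[(~wait & valid) U wait]: least fixpoint, start Z0 = Sat(wait) = {n2, n3}, add states in Sat(~wait & valid) with some successor in Z. Already a fixed point.
Sat(E[(~wait & valid) U wait]) = {n2, n3}
A[wait U E[(~wait & valid) U wait]]: least fixpoint, start Z0 = Sat(E[(~wait & valid) U wait]) = {n2, n3}, add states in Sat(wait) with every successor in Z. Already a fixed point.
Sat(A[wait U E[(~wait & valid) U wait]]) = {n2, n3}
n4 ∉ Sat(A[wait U E[(~wait & valid) U wait]]) = {n2, n3}, so the formula does not hold at n4.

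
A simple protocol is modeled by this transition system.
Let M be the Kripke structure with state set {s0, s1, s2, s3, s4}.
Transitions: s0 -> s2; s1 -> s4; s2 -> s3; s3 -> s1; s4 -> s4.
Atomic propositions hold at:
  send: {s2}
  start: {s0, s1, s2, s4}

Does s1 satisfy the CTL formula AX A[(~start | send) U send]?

No

Sat(~start) = {s3}
Sat(~start | send) = {s2, s3}
A[(~start | send) U send]: least fixpoint, start Z0 = Sat(send) = {s2}, add states in Sat(~start | send) with every successor in Z. Already a fixed point.
Sat(A[(~start | send) U send]) = {s2}
Sat(AX A[(~start | send) U send]) = {s : every successor in {s2}} = {s0}
s1 ∉ Sat(AX A[(~start | send) U send]) = {s0}, so the formula does not hold at s1.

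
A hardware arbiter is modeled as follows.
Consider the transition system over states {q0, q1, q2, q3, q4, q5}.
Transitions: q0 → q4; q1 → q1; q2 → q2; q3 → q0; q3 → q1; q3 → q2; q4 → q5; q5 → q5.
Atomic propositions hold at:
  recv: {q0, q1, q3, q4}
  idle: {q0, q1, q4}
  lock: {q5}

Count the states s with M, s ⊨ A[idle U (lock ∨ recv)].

Sat(lock ∨ recv) = {q0, q1, q3, q4, q5}
A[idle U (lock ∨ recv)]: least fixpoint, start Z0 = Sat((lock ∨ recv)) = {q0, q1, q3, q4, q5}, add states in Sat(idle) with every successor in Z. Already a fixed point.
Sat(A[idle U (lock ∨ recv)]) = {q0, q1, q3, q4, q5}
|Sat(A[idle U (lock ∨ recv)])| = |{q0, q1, q3, q4, q5}| = 5.

5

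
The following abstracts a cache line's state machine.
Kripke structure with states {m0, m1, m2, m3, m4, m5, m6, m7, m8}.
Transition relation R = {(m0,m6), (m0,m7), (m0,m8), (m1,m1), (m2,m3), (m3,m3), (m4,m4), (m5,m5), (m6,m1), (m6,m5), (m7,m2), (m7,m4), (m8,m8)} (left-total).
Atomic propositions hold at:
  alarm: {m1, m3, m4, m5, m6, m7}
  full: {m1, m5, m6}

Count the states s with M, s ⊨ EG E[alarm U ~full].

6

Sat(~full) = {m0, m2, m3, m4, m7, m8}
E[alarm U ~full]: least fixpoint, start Z0 = Sat(~full) = {m0, m2, m3, m4, m7, m8}, add states in Sat(alarm) with some successor in Z. Already a fixed point.
Sat(E[alarm U ~full]) = {m0, m2, m3, m4, m7, m8}
EG E[alarm U ~full]: greatest fixpoint, start Z0 = {m0, m2, m3, m4, m7, m8}, keep only states in Sat with some successor in Z. Already a fixed point.
Sat(EG E[alarm U ~full]) = {m0, m2, m3, m4, m7, m8}
|Sat(EG E[alarm U ~full])| = |{m0, m2, m3, m4, m7, m8}| = 6.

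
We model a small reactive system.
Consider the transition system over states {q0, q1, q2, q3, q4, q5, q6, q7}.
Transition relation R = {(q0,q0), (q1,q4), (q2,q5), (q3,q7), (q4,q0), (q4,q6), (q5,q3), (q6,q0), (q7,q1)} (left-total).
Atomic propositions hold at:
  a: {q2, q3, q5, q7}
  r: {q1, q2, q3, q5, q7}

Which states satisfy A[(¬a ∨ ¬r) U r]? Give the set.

{q1, q2, q3, q5, q7}

Sat(¬a) = {q0, q1, q4, q6}
Sat(¬r) = {q0, q4, q6}
Sat(¬a ∨ ¬r) = {q0, q1, q4, q6}
A[(¬a ∨ ¬r) U r]: least fixpoint, start Z0 = Sat(r) = {q1, q2, q3, q5, q7}, add states in Sat(¬a ∨ ¬r) with every successor in Z. Already a fixed point.
Sat(A[(¬a ∨ ¬r) U r]) = {q1, q2, q3, q5, q7}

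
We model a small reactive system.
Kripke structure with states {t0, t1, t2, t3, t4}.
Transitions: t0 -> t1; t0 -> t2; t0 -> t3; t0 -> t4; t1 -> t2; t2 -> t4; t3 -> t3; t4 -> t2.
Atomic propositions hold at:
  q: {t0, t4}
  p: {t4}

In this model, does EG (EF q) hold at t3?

EF q: least fixpoint, start Z0 = {t0, t4}, add states with some successor in Z. Z1 = {t0, t2, t4}; Z2 = {t0, t1, t2, t4}; fixed.
Sat(EF q) = {t0, t1, t2, t4}
EG (EF q): greatest fixpoint, start Z0 = {t0, t1, t2, t4}, keep only states in Sat with some successor in Z. Already a fixed point.
Sat(EG (EF q)) = {t0, t1, t2, t4}
t3 ∉ Sat(EG (EF q)) = {t0, t1, t2, t4}, so the formula does not hold at t3.

No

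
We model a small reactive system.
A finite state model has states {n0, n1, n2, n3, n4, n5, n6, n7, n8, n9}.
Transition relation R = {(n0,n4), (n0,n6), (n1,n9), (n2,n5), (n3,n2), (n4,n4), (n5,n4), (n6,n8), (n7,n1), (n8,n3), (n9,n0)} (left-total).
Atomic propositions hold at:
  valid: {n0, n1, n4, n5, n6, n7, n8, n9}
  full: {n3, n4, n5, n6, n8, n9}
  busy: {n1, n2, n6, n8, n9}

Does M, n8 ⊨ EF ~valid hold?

Yes

Sat(~valid) = {n2, n3}
EF ~valid: least fixpoint, start Z0 = {n2, n3}, add states with some successor in Z. Z1 = {n2, n3, n8}; Z2 = {n2, n3, n6, n8}; Z3 = {n0, n2, n3, n6, n8}; Z4 = {n0, n2, n3, n6, n8, n9}; Z5 = {n0, n1, n2, n3, n6, n8, n9}; Z6 = {n0, n1, n2, n3, n6, n7, n8, n9}; fixed.
Sat(EF ~valid) = {n0, n1, n2, n3, n6, n7, n8, n9}
n8 ∈ Sat(EF ~valid) = {n0, n1, n2, n3, n6, n7, n8, n9}, so the formula holds at n8.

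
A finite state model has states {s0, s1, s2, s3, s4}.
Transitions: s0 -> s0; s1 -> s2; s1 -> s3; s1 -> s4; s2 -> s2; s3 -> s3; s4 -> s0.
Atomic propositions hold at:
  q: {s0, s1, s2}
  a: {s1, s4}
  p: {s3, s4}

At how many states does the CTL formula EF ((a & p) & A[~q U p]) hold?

2

Sat(a & p) = {s4}
Sat(~q) = {s3, s4}
A[~q U p]: least fixpoint, start Z0 = Sat(p) = {s3, s4}, add states in Sat(~q) with every successor in Z. Already a fixed point.
Sat(A[~q U p]) = {s3, s4}
Sat((a & p) & A[~q U p]) = {s4}
EF ((a & p) & A[~q U p]): least fixpoint, start Z0 = {s4}, add states with some successor in Z. Z1 = {s1, s4}; fixed.
Sat(EF ((a & p) & A[~q U p])) = {s1, s4}
|Sat(EF ((a & p) & A[~q U p]))| = |{s1, s4}| = 2.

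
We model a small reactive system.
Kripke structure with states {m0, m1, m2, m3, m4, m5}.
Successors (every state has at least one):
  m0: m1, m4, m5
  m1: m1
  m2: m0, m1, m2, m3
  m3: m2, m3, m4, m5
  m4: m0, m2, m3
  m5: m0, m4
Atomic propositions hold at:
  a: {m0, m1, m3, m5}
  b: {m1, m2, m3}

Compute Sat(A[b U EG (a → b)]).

Sat(a → b) = {m1, m2, m3, m4}
EG (a → b): greatest fixpoint, start Z0 = {m1, m2, m3, m4}, keep only states in Sat with some successor in Z. Already a fixed point.
Sat(EG (a → b)) = {m1, m2, m3, m4}
A[b U EG (a → b)]: least fixpoint, start Z0 = Sat(EG (a → b)) = {m1, m2, m3, m4}, add states in Sat(b) with every successor in Z. Already a fixed point.
Sat(A[b U EG (a → b)]) = {m1, m2, m3, m4}

{m1, m2, m3, m4}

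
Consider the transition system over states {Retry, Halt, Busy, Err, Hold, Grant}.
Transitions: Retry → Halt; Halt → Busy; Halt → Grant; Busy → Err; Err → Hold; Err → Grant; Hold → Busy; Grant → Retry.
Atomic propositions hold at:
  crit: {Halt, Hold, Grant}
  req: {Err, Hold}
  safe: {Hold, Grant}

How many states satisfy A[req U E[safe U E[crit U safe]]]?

E[crit U safe]: least fixpoint, start Z0 = Sat(safe) = {Hold, Grant}, add states in Sat(crit) with some successor in Z. Z1 = {Halt, Hold, Grant}; fixed.
Sat(E[crit U safe]) = {Halt, Hold, Grant}
E[safe U E[crit U safe]]: least fixpoint, start Z0 = Sat(E[crit U safe]) = {Halt, Hold, Grant}, add states in Sat(safe) with some successor in Z. Already a fixed point.
Sat(E[safe U E[crit U safe]]) = {Halt, Hold, Grant}
A[req U E[safe U E[crit U safe]]]: least fixpoint, start Z0 = Sat(E[safe U E[crit U safe]]) = {Halt, Hold, Grant}, add states in Sat(req) with every successor in Z. Z1 = {Halt, Err, Hold, Grant}; fixed.
Sat(A[req U E[safe U E[crit U safe]]]) = {Halt, Err, Hold, Grant}
|Sat(A[req U E[safe U E[crit U safe]]])| = |{Halt, Err, Hold, Grant}| = 4.

4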